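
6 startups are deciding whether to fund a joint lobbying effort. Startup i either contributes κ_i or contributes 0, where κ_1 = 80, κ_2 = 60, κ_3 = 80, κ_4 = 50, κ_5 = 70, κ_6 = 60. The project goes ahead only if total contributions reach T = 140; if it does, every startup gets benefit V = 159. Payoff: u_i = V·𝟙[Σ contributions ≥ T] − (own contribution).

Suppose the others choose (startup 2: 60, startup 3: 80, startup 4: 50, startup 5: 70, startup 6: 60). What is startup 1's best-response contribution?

Others' total = 320 ≥ 140; contributing adds cost 80 for no extra benefit.
Best response: 0.

0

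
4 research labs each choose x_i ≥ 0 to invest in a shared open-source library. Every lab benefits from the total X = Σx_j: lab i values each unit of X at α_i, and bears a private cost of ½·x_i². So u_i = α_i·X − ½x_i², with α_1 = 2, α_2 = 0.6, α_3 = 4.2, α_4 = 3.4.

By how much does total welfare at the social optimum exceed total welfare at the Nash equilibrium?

120.82

Lab i's FOC: ∂u_i/∂x_i = α_i − x_i = 0, so x_i* = α_i.
NE contributions = (2, 0.6, 4.2, 3.4); X = 10.2.
W^NE = (Σα)·X − ½Σα_i² = 10.2² − ½·33.56 = 87.26.
Planner sets x_i = Σα_j = 10.2 for every i, so X^SO = 4·10.2 = 40.8.
W^SO = (Σα)·X^SO − ½·4·(Σα)² = (4/2)·10.2² = 208.08.
Deadweight loss = W^SO − W^NE = 120.82.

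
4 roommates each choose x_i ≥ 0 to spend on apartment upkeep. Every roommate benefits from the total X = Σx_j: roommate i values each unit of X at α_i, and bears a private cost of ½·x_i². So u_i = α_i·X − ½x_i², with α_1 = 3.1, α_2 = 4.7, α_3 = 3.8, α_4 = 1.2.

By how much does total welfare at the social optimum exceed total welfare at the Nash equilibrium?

Roommate i's FOC: ∂u_i/∂x_i = α_i − x_i = 0, so x_i* = α_i.
NE contributions = (3.1, 4.7, 3.8, 1.2); X = 12.8.
W^NE = (Σα)·X − ½Σα_i² = 12.8² − ½·47.58 = 140.05.
Planner sets x_i = Σα_j = 12.8 for every i, so X^SO = 4·12.8 = 51.2.
W^SO = (Σα)·X^SO − ½·4·(Σα)² = (4/2)·12.8² = 327.68.
Deadweight loss = W^SO − W^NE = 187.63.

187.63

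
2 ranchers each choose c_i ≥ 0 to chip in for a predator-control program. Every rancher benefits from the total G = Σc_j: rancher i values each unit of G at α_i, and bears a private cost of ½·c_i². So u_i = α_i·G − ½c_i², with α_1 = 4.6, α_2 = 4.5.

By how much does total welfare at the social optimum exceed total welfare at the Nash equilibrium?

20.705

Rancher i's FOC: ∂u_i/∂c_i = α_i − c_i = 0, so c_i* = α_i.
NE contributions = (4.6, 4.5); G = 9.1.
W^NE = (Σα)·G − ½Σα_i² = 9.1² − ½·41.41 = 62.105.
Planner sets c_i = Σα_j = 9.1 for every i, so G^SO = 2·9.1 = 18.2.
W^SO = (Σα)·G^SO − ½·2·(Σα)² = (2/2)·9.1² = 82.81.
Deadweight loss = W^SO − W^NE = 20.705.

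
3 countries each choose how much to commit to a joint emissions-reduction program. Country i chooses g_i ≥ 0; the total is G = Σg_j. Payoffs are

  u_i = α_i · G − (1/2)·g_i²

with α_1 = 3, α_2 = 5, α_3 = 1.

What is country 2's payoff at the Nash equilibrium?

32.5

Country i's FOC: ∂u_i/∂g_i = α_i − g_i = 0, so g_i* = α_i.
NE contributions = (3, 5, 1); G = 9.
u_2 = α_2·G − ½·(g_2)² = 5·9 − ½·5² = 32.5.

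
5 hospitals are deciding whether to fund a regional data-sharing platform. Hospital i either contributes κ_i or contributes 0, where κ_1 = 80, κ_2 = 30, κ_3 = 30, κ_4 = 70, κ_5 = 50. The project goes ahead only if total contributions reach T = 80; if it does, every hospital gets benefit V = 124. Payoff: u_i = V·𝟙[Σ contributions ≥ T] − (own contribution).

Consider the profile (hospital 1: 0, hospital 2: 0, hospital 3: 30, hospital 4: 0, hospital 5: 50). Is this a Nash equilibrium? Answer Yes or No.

Total = 80 ≥ 80: provided.
Hospital 1 (pledges 0, payoff 124): pledging 80 → total 160, payoff 44. No gain.
Hospital 2 (pledges 0, payoff 124): pledging 30 → total 110, payoff 94. No gain.
Hospital 3 (pledges 30, payoff 94): dropping to 0 → total 50, payoff 0. No gain.
Hospital 4 (pledges 0, payoff 124): pledging 70 → total 150, payoff 54. No gain.
Hospital 5 (pledges 50, payoff 74): dropping to 0 → total 30, payoff 0. No gain.

Yes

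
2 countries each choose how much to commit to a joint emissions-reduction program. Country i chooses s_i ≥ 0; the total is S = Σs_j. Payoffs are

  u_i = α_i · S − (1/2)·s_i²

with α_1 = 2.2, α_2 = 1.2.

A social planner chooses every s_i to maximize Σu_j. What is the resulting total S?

Planner FOC: ∂(Σu_j)/∂s_i = (Σα_j) − s_i = 0, so s_i^SO = Σα_j = 3.4 for every i; S^SO = 6.8.

6.8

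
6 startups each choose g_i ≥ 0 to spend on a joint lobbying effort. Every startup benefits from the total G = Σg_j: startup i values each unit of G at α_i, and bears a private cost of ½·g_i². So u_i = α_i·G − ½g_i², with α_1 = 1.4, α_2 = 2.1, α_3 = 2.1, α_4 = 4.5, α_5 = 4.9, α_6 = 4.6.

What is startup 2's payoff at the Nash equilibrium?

Startup i's FOC: ∂u_i/∂g_i = α_i − g_i = 0, so g_i* = α_i.
NE contributions = (1.4, 2.1, 2.1, 4.5, 4.9, 4.6); G = 19.6.
u_2 = α_2·G − ½·(g_2)² = 2.1·19.6 − ½·2.1² = 38.955.

38.955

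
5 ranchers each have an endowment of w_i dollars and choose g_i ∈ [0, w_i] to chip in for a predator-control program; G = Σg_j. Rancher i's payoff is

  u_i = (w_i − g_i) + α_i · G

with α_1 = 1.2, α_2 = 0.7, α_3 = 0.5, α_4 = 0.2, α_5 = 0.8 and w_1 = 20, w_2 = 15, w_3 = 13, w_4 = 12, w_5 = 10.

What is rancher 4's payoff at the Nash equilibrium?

16

∂u_i/∂g_i = α_i − 1, so rancher i contributes w_i if α_i > 1, else 0.
α_i > 1 for i ∈ {1}; NE contributions (20, 0, 0, 0, 0), G = 20.
u_4 = (12 − 0) + 0.2·20 = 16.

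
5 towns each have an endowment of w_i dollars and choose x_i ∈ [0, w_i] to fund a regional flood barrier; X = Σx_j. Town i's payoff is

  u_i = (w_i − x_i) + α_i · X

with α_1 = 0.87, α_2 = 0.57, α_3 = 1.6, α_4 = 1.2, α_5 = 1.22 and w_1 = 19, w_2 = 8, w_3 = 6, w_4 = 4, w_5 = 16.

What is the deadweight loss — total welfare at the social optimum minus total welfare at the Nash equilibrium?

120.42

∂u_i/∂x_i = α_i − 1, so town i contributes w_i if α_i > 1, else 0.
α_i > 1 for i ∈ {3, 4, 5}; NE contributions (0, 0, 6, 4, 16), X = 26.
W^NE = Σw_i − X^NE + (Σα_i)·X^NE = 53 + 4.46·26 = 168.96.
Planner: ∂(Σu_j)/∂x_i = Σα_j − 1 = 4.46 > 0, so everyone contributes w_i; X^SO = 53, W^SO = 53 + 4.46·53 = 289.38.
Deadweight loss = 120.42.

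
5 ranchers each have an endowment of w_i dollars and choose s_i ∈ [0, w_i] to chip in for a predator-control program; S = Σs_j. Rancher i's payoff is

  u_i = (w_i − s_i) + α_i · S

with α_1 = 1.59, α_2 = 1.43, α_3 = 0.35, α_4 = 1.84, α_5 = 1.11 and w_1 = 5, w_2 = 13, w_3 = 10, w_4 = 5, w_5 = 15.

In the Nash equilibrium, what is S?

∂u_i/∂s_i = α_i − 1, so rancher i contributes w_i if α_i > 1, else 0.
α_i > 1 for i ∈ {1, 2, 4, 5}; NE contributions (5, 13, 0, 5, 15), S = 38.

38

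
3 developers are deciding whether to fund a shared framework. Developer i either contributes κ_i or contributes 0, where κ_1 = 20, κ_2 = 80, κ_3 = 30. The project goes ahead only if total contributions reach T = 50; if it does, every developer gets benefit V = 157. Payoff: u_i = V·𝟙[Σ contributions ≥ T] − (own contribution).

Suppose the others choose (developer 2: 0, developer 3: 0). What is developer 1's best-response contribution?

Others' total = 0. Even contributing 20 gives 20 < 50: no benefit either way.
Best response: 0.

0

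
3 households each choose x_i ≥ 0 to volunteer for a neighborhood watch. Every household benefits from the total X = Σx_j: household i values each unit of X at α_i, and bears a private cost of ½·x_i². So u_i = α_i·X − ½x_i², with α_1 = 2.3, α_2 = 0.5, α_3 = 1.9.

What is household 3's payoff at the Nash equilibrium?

Household i's FOC: ∂u_i/∂x_i = α_i − x_i = 0, so x_i* = α_i.
NE contributions = (2.3, 0.5, 1.9); X = 4.7.
u_3 = α_3·X − ½·(x_3)² = 1.9·4.7 − ½·1.9² = 7.125.

7.125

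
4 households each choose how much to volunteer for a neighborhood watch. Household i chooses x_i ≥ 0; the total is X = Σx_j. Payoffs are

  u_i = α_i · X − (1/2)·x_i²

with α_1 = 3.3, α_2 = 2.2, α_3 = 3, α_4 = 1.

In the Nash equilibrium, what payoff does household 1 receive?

25.905

Household i's FOC: ∂u_i/∂x_i = α_i − x_i = 0, so x_i* = α_i.
NE contributions = (3.3, 2.2, 3, 1); X = 9.5.
u_1 = α_1·X − ½·(x_1)² = 3.3·9.5 − ½·3.3² = 25.905.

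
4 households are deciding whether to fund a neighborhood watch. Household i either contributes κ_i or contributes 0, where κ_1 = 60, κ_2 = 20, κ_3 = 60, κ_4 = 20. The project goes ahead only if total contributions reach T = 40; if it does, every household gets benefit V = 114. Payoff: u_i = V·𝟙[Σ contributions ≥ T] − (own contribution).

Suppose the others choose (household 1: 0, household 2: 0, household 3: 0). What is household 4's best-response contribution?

0

Others' total = 0. Even contributing 20 gives 20 < 40: no benefit either way.
Best response: 0.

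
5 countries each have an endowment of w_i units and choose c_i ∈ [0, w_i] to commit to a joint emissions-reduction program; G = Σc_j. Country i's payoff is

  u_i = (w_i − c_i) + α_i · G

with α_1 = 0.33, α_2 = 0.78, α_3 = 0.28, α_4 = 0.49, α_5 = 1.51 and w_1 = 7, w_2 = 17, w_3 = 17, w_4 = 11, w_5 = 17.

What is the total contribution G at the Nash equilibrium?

17

∂u_i/∂c_i = α_i − 1, so country i contributes w_i if α_i > 1, else 0.
α_i > 1 for i ∈ {5}; NE contributions (0, 0, 0, 0, 17), G = 17.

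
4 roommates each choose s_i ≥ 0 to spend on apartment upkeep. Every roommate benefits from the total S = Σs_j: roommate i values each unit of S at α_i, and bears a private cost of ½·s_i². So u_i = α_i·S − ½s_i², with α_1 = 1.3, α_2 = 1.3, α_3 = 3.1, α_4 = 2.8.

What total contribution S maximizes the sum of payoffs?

Planner FOC: ∂(Σu_j)/∂s_i = (Σα_j) − s_i = 0, so s_i^SO = Σα_j = 8.5 for every i; S^SO = 34.

34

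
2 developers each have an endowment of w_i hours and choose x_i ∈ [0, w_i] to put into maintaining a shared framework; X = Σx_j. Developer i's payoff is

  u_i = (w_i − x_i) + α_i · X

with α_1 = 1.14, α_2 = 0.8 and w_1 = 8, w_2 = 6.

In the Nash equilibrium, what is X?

8

∂u_i/∂x_i = α_i − 1, so developer i contributes w_i if α_i > 1, else 0.
α_i > 1 for i ∈ {1}; NE contributions (8, 0), X = 8.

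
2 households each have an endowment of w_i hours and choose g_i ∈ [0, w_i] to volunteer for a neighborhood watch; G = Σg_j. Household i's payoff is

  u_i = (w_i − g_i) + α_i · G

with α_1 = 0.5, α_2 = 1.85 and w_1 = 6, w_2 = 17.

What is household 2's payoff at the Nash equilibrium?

31.45

∂u_i/∂g_i = α_i − 1, so household i contributes w_i if α_i > 1, else 0.
α_i > 1 for i ∈ {2}; NE contributions (0, 17), G = 17.
u_2 = (17 − 17) + 1.85·17 = 31.45.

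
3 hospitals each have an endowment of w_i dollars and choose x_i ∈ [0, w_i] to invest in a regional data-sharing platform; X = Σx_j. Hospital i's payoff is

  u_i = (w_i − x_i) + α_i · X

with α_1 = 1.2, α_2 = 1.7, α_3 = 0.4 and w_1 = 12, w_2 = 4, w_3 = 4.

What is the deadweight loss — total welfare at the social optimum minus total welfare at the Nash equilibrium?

∂u_i/∂x_i = α_i − 1, so hospital i contributes w_i if α_i > 1, else 0.
α_i > 1 for i ∈ {1, 2}; NE contributions (12, 4, 0), X = 16.
W^NE = Σw_i − X^NE + (Σα_i)·X^NE = 20 + 2.3·16 = 56.8.
Planner: ∂(Σu_j)/∂x_i = Σα_j − 1 = 2.3 > 0, so everyone contributes w_i; X^SO = 20, W^SO = 20 + 2.3·20 = 66.
Deadweight loss = 9.2.

9.2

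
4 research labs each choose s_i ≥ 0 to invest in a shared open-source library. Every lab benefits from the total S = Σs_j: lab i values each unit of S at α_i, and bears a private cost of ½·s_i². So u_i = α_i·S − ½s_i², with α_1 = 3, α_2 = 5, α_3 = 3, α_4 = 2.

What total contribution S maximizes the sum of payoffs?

Planner FOC: ∂(Σu_j)/∂s_i = (Σα_j) − s_i = 0, so s_i^SO = Σα_j = 13 for every i; S^SO = 52.

52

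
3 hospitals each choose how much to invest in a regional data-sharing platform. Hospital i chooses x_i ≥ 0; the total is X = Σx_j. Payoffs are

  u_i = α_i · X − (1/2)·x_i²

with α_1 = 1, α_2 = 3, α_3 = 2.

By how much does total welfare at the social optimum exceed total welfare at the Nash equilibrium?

25

Hospital i's FOC: ∂u_i/∂x_i = α_i − x_i = 0, so x_i* = α_i.
NE contributions = (1, 3, 2); X = 6.
W^NE = (Σα)·X − ½Σα_i² = 6² − ½·14 = 29.
Planner sets x_i = Σα_j = 6 for every i, so X^SO = 3·6 = 18.
W^SO = (Σα)·X^SO − ½·3·(Σα)² = (3/2)·6² = 54.
Deadweight loss = W^SO − W^NE = 25.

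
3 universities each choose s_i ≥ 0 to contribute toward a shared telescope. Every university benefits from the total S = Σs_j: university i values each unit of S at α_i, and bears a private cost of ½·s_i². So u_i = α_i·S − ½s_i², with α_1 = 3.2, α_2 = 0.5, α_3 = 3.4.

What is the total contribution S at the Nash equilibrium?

University i's FOC: ∂u_i/∂s_i = α_i − s_i = 0, so s_i* = α_i.
NE contributions = (3.2, 0.5, 3.4); S = 7.1.

7.1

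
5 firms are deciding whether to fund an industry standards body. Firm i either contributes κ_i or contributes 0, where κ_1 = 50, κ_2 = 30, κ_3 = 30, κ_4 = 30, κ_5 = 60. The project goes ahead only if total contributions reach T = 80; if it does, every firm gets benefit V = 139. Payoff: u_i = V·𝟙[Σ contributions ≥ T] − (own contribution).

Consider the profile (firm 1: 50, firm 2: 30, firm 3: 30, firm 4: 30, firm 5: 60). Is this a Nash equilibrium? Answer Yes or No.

No

Total = 200 ≥ 80: provided.
Firm 1 (pledges 50, payoff 89): dropping to 0 → total 150, payoff 139. Profitable deviation.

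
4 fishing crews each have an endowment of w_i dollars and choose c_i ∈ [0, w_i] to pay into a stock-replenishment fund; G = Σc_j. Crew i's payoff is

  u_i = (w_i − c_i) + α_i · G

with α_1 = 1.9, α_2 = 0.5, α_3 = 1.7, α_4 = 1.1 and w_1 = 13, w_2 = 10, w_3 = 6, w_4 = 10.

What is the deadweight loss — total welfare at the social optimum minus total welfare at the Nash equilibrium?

42

∂u_i/∂c_i = α_i − 1, so crew i contributes w_i if α_i > 1, else 0.
α_i > 1 for i ∈ {1, 3, 4}; NE contributions (13, 0, 6, 10), G = 29.
W^NE = Σw_i − G^NE + (Σα_i)·G^NE = 39 + 4.2·29 = 160.8.
Planner: ∂(Σu_j)/∂c_i = Σα_j − 1 = 4.2 > 0, so everyone contributes w_i; G^SO = 39, W^SO = 39 + 4.2·39 = 202.8.
Deadweight loss = 42.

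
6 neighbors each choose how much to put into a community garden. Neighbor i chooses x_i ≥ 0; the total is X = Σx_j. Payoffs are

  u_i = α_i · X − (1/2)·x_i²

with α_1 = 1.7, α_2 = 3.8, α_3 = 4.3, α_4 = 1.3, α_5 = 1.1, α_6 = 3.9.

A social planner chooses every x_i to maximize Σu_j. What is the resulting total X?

Planner FOC: ∂(Σu_j)/∂x_i = (Σα_j) − x_i = 0, so x_i^SO = Σα_j = 16.1 for every i; X^SO = 96.6.

96.6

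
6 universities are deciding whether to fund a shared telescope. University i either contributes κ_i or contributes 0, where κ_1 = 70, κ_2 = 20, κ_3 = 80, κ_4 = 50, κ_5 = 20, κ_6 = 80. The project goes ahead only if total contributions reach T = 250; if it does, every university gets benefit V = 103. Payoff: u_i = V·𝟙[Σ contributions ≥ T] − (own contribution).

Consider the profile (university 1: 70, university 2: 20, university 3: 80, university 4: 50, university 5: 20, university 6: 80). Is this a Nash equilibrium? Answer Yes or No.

No

Total = 320 ≥ 250: provided.
University 1 (pledges 70, payoff 33): dropping to 0 → total 250, payoff 103. Profitable deviation.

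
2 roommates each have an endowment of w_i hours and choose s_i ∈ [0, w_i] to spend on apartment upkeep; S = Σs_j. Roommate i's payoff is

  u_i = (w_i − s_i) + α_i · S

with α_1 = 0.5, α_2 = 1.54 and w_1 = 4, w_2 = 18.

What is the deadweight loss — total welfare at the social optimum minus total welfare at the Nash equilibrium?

4.16

∂u_i/∂s_i = α_i − 1, so roommate i contributes w_i if α_i > 1, else 0.
α_i > 1 for i ∈ {2}; NE contributions (0, 18), S = 18.
W^NE = Σw_i − S^NE + (Σα_i)·S^NE = 22 + 1.04·18 = 40.72.
Planner: ∂(Σu_j)/∂s_i = Σα_j − 1 = 1.04 > 0, so everyone contributes w_i; S^SO = 22, W^SO = 22 + 1.04·22 = 44.88.
Deadweight loss = 4.16.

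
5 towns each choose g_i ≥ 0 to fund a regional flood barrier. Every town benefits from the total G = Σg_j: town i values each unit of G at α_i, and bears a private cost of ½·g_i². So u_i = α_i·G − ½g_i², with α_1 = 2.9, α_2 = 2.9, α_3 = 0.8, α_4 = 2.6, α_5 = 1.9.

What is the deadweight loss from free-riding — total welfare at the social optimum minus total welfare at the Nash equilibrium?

Town i's FOC: ∂u_i/∂g_i = α_i − g_i = 0, so g_i* = α_i.
NE contributions = (2.9, 2.9, 0.8, 2.6, 1.9); G = 11.1.
W^NE = (Σα)·G − ½Σα_i² = 11.1² − ½·27.83 = 109.295.
Planner sets g_i = Σα_j = 11.1 for every i, so G^SO = 5·11.1 = 55.5.
W^SO = (Σα)·G^SO − ½·5·(Σα)² = (5/2)·11.1² = 308.025.
Deadweight loss = W^SO − W^NE = 198.73.

198.73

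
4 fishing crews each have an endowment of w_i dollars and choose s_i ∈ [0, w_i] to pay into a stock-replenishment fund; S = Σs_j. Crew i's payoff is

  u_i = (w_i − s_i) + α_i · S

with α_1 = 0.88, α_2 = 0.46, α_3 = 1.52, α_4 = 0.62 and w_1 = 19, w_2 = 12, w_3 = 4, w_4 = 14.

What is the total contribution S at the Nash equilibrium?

4

∂u_i/∂s_i = α_i − 1, so crew i contributes w_i if α_i > 1, else 0.
α_i > 1 for i ∈ {3}; NE contributions (0, 0, 4, 0), S = 4.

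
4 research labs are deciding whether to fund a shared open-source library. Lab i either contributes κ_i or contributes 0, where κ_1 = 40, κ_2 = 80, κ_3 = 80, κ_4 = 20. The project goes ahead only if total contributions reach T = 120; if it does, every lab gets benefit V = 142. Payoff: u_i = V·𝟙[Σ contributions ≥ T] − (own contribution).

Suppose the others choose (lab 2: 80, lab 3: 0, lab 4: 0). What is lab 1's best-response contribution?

40

Others' total = 80. Contributing 40 brings total to 120 ≥ 120: gain V − κ_1 = 102.
Best response: 40.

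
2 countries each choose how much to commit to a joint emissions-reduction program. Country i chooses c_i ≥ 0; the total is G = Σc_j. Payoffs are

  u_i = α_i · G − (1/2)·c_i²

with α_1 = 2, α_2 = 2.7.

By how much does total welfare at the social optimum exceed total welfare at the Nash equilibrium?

Country i's FOC: ∂u_i/∂c_i = α_i − c_i = 0, so c_i* = α_i.
NE contributions = (2, 2.7); G = 4.7.
W^NE = (Σα)·G − ½Σα_i² = 4.7² − ½·11.29 = 16.445.
Planner sets c_i = Σα_j = 4.7 for every i, so G^SO = 2·4.7 = 9.4.
W^SO = (Σα)·G^SO − ½·2·(Σα)² = (2/2)·4.7² = 22.09.
Deadweight loss = W^SO − W^NE = 5.645.

5.645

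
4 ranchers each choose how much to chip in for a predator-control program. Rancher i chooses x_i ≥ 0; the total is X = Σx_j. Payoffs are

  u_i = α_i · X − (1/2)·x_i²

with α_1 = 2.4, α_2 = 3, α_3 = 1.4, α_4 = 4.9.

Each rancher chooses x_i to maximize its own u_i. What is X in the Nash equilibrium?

Rancher i's FOC: ∂u_i/∂x_i = α_i − x_i = 0, so x_i* = α_i.
NE contributions = (2.4, 3, 1.4, 4.9); X = 11.7.

11.7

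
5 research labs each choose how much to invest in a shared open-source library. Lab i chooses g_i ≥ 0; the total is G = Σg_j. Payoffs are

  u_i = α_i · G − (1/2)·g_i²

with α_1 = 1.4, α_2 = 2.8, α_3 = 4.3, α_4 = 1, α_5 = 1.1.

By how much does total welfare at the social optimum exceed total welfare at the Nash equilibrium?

183.79

Lab i's FOC: ∂u_i/∂g_i = α_i − g_i = 0, so g_i* = α_i.
NE contributions = (1.4, 2.8, 4.3, 1, 1.1); G = 10.6.
W^NE = (Σα)·G − ½Σα_i² = 10.6² − ½·30.5 = 97.11.
Planner sets g_i = Σα_j = 10.6 for every i, so G^SO = 5·10.6 = 53.
W^SO = (Σα)·G^SO − ½·5·(Σα)² = (5/2)·10.6² = 280.9.
Deadweight loss = W^SO − W^NE = 183.79.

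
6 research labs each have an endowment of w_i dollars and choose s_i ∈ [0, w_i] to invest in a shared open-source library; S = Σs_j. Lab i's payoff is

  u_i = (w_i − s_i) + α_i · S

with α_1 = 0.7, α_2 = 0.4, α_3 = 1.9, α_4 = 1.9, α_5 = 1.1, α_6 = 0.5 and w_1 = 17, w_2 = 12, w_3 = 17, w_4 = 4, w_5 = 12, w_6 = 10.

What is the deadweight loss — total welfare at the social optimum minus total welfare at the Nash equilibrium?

214.5

∂u_i/∂s_i = α_i − 1, so lab i contributes w_i if α_i > 1, else 0.
α_i > 1 for i ∈ {3, 4, 5}; NE contributions (0, 0, 17, 4, 12, 0), S = 33.
W^NE = Σw_i − S^NE + (Σα_i)·S^NE = 72 + 5.5·33 = 253.5.
Planner: ∂(Σu_j)/∂s_i = Σα_j − 1 = 5.5 > 0, so everyone contributes w_i; S^SO = 72, W^SO = 72 + 5.5·72 = 468.
Deadweight loss = 214.5.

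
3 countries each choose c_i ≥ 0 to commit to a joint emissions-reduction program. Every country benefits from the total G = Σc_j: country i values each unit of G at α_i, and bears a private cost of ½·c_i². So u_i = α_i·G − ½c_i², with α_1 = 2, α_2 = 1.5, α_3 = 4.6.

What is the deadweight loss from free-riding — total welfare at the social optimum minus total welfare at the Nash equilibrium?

46.51

Country i's FOC: ∂u_i/∂c_i = α_i − c_i = 0, so c_i* = α_i.
NE contributions = (2, 1.5, 4.6); G = 8.1.
W^NE = (Σα)·G − ½Σα_i² = 8.1² − ½·27.41 = 51.905.
Planner sets c_i = Σα_j = 8.1 for every i, so G^SO = 3·8.1 = 24.3.
W^SO = (Σα)·G^SO − ½·3·(Σα)² = (3/2)·8.1² = 98.415.
Deadweight loss = W^SO − W^NE = 46.51.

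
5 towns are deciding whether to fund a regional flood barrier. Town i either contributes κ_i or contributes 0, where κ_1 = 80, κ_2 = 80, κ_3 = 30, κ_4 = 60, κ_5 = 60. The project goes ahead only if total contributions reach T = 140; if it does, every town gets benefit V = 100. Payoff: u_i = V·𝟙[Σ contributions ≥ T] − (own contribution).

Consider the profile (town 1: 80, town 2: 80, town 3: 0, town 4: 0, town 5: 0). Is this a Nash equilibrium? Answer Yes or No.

Total = 160 ≥ 140: provided.
Town 1 (pledges 80, payoff 20): dropping to 0 → total 80, payoff 0. No gain.
Town 2 (pledges 80, payoff 20): dropping to 0 → total 80, payoff 0. No gain.
Town 3 (pledges 0, payoff 100): pledging 30 → total 190, payoff 70. No gain.
Town 4 (pledges 0, payoff 100): pledging 60 → total 220, payoff 40. No gain.
Town 5 (pledges 0, payoff 100): pledging 60 → total 220, payoff 40. No gain.

Yes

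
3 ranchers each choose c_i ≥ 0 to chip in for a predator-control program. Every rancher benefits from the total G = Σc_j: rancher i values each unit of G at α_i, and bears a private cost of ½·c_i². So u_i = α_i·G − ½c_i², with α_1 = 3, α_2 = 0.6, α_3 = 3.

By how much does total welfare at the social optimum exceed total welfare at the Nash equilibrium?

30.96

Rancher i's FOC: ∂u_i/∂c_i = α_i − c_i = 0, so c_i* = α_i.
NE contributions = (3, 0.6, 3); G = 6.6.
W^NE = (Σα)·G − ½Σα_i² = 6.6² − ½·18.36 = 34.38.
Planner sets c_i = Σα_j = 6.6 for every i, so G^SO = 3·6.6 = 19.8.
W^SO = (Σα)·G^SO − ½·3·(Σα)² = (3/2)·6.6² = 65.34.
Deadweight loss = W^SO − W^NE = 30.96.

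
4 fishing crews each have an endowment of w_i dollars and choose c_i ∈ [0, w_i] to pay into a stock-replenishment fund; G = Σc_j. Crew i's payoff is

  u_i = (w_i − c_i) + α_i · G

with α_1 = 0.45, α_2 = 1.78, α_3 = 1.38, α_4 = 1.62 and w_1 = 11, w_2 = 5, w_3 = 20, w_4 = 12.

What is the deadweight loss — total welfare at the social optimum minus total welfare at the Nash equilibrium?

46.53

∂u_i/∂c_i = α_i − 1, so crew i contributes w_i if α_i > 1, else 0.
α_i > 1 for i ∈ {2, 3, 4}; NE contributions (0, 5, 20, 12), G = 37.
W^NE = Σw_i − G^NE + (Σα_i)·G^NE = 48 + 4.23·37 = 204.51.
Planner: ∂(Σu_j)/∂c_i = Σα_j − 1 = 4.23 > 0, so everyone contributes w_i; G^SO = 48, W^SO = 48 + 4.23·48 = 251.04.
Deadweight loss = 46.53.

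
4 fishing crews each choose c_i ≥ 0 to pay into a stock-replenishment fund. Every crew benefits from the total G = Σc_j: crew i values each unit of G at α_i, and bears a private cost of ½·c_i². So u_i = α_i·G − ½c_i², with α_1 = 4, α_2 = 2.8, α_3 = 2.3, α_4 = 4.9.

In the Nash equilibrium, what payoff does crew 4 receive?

Crew i's FOC: ∂u_i/∂c_i = α_i − c_i = 0, so c_i* = α_i.
NE contributions = (4, 2.8, 2.3, 4.9); G = 14.
u_4 = α_4·G − ½·(c_4)² = 4.9·14 − ½·4.9² = 56.595.

56.595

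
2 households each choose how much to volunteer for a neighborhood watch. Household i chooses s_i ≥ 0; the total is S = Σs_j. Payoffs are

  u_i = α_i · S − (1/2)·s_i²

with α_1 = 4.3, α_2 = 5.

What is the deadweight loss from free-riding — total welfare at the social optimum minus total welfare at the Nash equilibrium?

Household i's FOC: ∂u_i/∂s_i = α_i − s_i = 0, so s_i* = α_i.
NE contributions = (4.3, 5); S = 9.3.
W^NE = (Σα)·S − ½Σα_i² = 9.3² − ½·43.49 = 64.745.
Planner sets s_i = Σα_j = 9.3 for every i, so S^SO = 2·9.3 = 18.6.
W^SO = (Σα)·S^SO − ½·2·(Σα)² = (2/2)·9.3² = 86.49.
Deadweight loss = W^SO − W^NE = 21.745.

21.745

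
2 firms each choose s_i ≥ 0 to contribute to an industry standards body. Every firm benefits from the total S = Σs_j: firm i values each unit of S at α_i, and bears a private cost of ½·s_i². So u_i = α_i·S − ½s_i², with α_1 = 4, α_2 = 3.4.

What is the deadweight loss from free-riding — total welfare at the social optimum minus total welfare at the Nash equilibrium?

13.78

Firm i's FOC: ∂u_i/∂s_i = α_i − s_i = 0, so s_i* = α_i.
NE contributions = (4, 3.4); S = 7.4.
W^NE = (Σα)·S − ½Σα_i² = 7.4² − ½·27.56 = 40.98.
Planner sets s_i = Σα_j = 7.4 for every i, so S^SO = 2·7.4 = 14.8.
W^SO = (Σα)·S^SO − ½·2·(Σα)² = (2/2)·7.4² = 54.76.
Deadweight loss = W^SO − W^NE = 13.78.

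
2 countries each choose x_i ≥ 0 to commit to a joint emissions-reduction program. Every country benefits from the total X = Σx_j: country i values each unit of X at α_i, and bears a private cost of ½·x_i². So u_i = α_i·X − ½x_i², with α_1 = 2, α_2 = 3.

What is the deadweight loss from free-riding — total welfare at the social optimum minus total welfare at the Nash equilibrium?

6.5

Country i's FOC: ∂u_i/∂x_i = α_i − x_i = 0, so x_i* = α_i.
NE contributions = (2, 3); X = 5.
W^NE = (Σα)·X − ½Σα_i² = 5² − ½·13 = 18.5.
Planner sets x_i = Σα_j = 5 for every i, so X^SO = 2·5 = 10.
W^SO = (Σα)·X^SO − ½·2·(Σα)² = (2/2)·5² = 25.
Deadweight loss = W^SO − W^NE = 6.5.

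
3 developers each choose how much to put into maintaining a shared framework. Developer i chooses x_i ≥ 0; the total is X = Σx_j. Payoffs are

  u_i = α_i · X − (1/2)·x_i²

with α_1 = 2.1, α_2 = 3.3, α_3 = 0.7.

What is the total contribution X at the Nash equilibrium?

Developer i's FOC: ∂u_i/∂x_i = α_i − x_i = 0, so x_i* = α_i.
NE contributions = (2.1, 3.3, 0.7); X = 6.1.

6.1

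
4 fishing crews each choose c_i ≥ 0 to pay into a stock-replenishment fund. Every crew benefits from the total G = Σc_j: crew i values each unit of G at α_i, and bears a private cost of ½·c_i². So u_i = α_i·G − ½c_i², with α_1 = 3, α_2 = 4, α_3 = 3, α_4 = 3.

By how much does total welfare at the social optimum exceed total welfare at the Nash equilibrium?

190.5

Crew i's FOC: ∂u_i/∂c_i = α_i − c_i = 0, so c_i* = α_i.
NE contributions = (3, 4, 3, 3); G = 13.
W^NE = (Σα)·G − ½Σα_i² = 13² − ½·43 = 147.5.
Planner sets c_i = Σα_j = 13 for every i, so G^SO = 4·13 = 52.
W^SO = (Σα)·G^SO − ½·4·(Σα)² = (4/2)·13² = 338.
Deadweight loss = W^SO − W^NE = 190.5.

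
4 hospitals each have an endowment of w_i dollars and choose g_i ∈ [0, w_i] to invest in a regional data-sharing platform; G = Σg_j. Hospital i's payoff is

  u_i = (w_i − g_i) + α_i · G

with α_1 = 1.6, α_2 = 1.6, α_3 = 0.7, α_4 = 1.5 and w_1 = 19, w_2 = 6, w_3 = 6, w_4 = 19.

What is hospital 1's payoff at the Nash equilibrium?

70.4

∂u_i/∂g_i = α_i − 1, so hospital i contributes w_i if α_i > 1, else 0.
α_i > 1 for i ∈ {1, 2, 4}; NE contributions (19, 6, 0, 19), G = 44.
u_1 = (19 − 19) + 1.6·44 = 70.4.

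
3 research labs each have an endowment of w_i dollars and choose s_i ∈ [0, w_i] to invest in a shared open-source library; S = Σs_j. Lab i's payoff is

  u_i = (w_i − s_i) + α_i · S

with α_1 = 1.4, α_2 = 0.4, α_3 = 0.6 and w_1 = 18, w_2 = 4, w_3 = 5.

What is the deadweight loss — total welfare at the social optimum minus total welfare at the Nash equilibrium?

∂u_i/∂s_i = α_i − 1, so lab i contributes w_i if α_i > 1, else 0.
α_i > 1 for i ∈ {1}; NE contributions (18, 0, 0), S = 18.
W^NE = Σw_i − S^NE + (Σα_i)·S^NE = 27 + 1.4·18 = 52.2.
Planner: ∂(Σu_j)/∂s_i = Σα_j − 1 = 1.4 > 0, so everyone contributes w_i; S^SO = 27, W^SO = 27 + 1.4·27 = 64.8.
Deadweight loss = 12.6.

12.6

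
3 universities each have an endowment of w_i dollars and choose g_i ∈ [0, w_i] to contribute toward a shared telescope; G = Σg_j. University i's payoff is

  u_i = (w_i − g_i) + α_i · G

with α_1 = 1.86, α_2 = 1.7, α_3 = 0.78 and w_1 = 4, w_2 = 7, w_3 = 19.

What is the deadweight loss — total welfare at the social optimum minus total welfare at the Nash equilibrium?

∂u_i/∂g_i = α_i − 1, so university i contributes w_i if α_i > 1, else 0.
α_i > 1 for i ∈ {1, 2}; NE contributions (4, 7, 0), G = 11.
W^NE = Σw_i − G^NE + (Σα_i)·G^NE = 30 + 3.34·11 = 66.74.
Planner: ∂(Σu_j)/∂g_i = Σα_j − 1 = 3.34 > 0, so everyone contributes w_i; G^SO = 30, W^SO = 30 + 3.34·30 = 130.2.
Deadweight loss = 63.46.

63.46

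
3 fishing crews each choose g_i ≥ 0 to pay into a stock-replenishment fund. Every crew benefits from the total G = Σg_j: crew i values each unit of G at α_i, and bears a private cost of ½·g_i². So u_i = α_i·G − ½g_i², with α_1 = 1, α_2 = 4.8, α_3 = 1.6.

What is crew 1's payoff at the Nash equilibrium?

6.9

Crew i's FOC: ∂u_i/∂g_i = α_i − g_i = 0, so g_i* = α_i.
NE contributions = (1, 4.8, 1.6); G = 7.4.
u_1 = α_1·G − ½·(g_1)² = 1·7.4 − ½·1² = 6.9.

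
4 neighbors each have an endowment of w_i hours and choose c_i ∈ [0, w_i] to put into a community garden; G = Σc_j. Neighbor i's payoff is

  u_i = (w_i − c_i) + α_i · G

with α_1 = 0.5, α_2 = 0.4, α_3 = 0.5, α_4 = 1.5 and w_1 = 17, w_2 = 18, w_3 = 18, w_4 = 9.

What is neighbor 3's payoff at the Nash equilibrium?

∂u_i/∂c_i = α_i − 1, so neighbor i contributes w_i if α_i > 1, else 0.
α_i > 1 for i ∈ {4}; NE contributions (0, 0, 0, 9), G = 9.
u_3 = (18 − 0) + 0.5·9 = 22.5.

22.5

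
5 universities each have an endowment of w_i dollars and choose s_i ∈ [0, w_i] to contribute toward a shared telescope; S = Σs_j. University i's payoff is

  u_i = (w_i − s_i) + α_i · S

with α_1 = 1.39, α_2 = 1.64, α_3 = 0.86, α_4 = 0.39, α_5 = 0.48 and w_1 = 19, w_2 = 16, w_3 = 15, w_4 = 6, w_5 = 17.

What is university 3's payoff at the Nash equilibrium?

45.1

∂u_i/∂s_i = α_i − 1, so university i contributes w_i if α_i > 1, else 0.
α_i > 1 for i ∈ {1, 2}; NE contributions (19, 16, 0, 0, 0), S = 35.
u_3 = (15 − 0) + 0.86·35 = 45.1.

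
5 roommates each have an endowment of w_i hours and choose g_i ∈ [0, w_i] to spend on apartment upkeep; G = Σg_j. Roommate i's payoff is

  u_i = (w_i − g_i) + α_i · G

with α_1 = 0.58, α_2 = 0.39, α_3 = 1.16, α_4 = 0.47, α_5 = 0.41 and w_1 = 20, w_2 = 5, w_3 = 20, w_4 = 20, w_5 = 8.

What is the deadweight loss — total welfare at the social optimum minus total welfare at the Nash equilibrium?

∂u_i/∂g_i = α_i − 1, so roommate i contributes w_i if α_i > 1, else 0.
α_i > 1 for i ∈ {3}; NE contributions (0, 0, 20, 0, 0), G = 20.
W^NE = Σw_i − G^NE + (Σα_i)·G^NE = 73 + 2.01·20 = 113.2.
Planner: ∂(Σu_j)/∂g_i = Σα_j − 1 = 2.01 > 0, so everyone contributes w_i; G^SO = 73, W^SO = 73 + 2.01·73 = 219.73.
Deadweight loss = 106.53.

106.53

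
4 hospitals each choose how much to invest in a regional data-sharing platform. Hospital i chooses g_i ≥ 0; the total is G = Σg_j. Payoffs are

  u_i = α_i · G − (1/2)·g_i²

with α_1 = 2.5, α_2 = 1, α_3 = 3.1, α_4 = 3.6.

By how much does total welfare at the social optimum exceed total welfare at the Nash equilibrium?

Hospital i's FOC: ∂u_i/∂g_i = α_i − g_i = 0, so g_i* = α_i.
NE contributions = (2.5, 1, 3.1, 3.6); G = 10.2.
W^NE = (Σα)·G − ½Σα_i² = 10.2² − ½·29.82 = 89.13.
Planner sets g_i = Σα_j = 10.2 for every i, so G^SO = 4·10.2 = 40.8.
W^SO = (Σα)·G^SO − ½·4·(Σα)² = (4/2)·10.2² = 208.08.
Deadweight loss = W^SO − W^NE = 118.95.

118.95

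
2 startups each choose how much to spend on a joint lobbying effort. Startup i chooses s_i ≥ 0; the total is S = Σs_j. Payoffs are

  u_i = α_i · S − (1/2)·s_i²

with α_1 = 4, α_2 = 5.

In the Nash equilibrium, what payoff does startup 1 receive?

28

Startup i's FOC: ∂u_i/∂s_i = α_i − s_i = 0, so s_i* = α_i.
NE contributions = (4, 5); S = 9.
u_1 = α_1·S − ½·(s_1)² = 4·9 − ½·4² = 28.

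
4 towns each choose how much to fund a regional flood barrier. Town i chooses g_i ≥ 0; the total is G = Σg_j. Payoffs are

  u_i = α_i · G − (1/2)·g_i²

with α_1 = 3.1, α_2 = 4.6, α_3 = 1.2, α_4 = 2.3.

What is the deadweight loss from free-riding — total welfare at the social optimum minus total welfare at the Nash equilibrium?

Town i's FOC: ∂u_i/∂g_i = α_i − g_i = 0, so g_i* = α_i.
NE contributions = (3.1, 4.6, 1.2, 2.3); G = 11.2.
W^NE = (Σα)·G − ½Σα_i² = 11.2² − ½·37.5 = 106.69.
Planner sets g_i = Σα_j = 11.2 for every i, so G^SO = 4·11.2 = 44.8.
W^SO = (Σα)·G^SO − ½·4·(Σα)² = (4/2)·11.2² = 250.88.
Deadweight loss = W^SO − W^NE = 144.19.

144.19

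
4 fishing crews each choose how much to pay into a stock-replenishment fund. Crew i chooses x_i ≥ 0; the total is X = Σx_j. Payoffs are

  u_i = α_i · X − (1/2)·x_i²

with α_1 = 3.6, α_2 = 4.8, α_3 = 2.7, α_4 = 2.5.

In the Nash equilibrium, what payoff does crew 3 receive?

33.075

Crew i's FOC: ∂u_i/∂x_i = α_i − x_i = 0, so x_i* = α_i.
NE contributions = (3.6, 4.8, 2.7, 2.5); X = 13.6.
u_3 = α_3·X − ½·(x_3)² = 2.7·13.6 − ½·2.7² = 33.075.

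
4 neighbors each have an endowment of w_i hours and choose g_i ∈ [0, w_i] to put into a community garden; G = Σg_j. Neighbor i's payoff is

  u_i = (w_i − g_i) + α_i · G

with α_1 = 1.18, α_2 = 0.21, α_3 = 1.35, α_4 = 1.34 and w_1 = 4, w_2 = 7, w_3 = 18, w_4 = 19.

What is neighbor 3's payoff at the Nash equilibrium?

55.35

∂u_i/∂g_i = α_i − 1, so neighbor i contributes w_i if α_i > 1, else 0.
α_i > 1 for i ∈ {1, 3, 4}; NE contributions (4, 0, 18, 19), G = 41.
u_3 = (18 − 18) + 1.35·41 = 55.35.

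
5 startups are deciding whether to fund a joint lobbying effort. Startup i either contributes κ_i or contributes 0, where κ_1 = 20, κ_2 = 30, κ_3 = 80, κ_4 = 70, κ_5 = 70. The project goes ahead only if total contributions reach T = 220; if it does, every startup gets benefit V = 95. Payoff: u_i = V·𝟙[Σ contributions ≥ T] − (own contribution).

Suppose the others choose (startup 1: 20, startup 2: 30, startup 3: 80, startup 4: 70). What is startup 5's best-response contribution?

70

Others' total = 200. Contributing 70 brings total to 270 ≥ 220: gain V − κ_5 = 25.
Best response: 70.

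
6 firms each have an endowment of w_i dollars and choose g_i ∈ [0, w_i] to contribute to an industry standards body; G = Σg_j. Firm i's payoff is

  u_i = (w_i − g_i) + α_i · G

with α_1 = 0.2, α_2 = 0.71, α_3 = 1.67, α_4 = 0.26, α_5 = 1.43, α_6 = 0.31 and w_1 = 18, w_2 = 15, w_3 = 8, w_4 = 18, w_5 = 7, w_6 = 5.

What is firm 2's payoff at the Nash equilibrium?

∂u_i/∂g_i = α_i − 1, so firm i contributes w_i if α_i > 1, else 0.
α_i > 1 for i ∈ {3, 5}; NE contributions (0, 0, 8, 0, 7, 0), G = 15.
u_2 = (15 − 0) + 0.71·15 = 25.65.

25.65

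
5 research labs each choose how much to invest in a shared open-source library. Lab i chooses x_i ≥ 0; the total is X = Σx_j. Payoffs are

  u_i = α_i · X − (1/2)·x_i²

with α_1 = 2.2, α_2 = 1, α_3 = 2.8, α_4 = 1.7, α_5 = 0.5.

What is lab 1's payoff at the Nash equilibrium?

Lab i's FOC: ∂u_i/∂x_i = α_i − x_i = 0, so x_i* = α_i.
NE contributions = (2.2, 1, 2.8, 1.7, 0.5); X = 8.2.
u_1 = α_1·X − ½·(x_1)² = 2.2·8.2 − ½·2.2² = 15.62.

15.62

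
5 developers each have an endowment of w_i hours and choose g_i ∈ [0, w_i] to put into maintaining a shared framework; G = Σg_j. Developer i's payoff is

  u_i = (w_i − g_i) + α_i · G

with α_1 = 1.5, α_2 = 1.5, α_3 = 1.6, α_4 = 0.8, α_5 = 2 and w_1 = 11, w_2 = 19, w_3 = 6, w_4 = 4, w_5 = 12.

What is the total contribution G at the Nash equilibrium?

48

∂u_i/∂g_i = α_i − 1, so developer i contributes w_i if α_i > 1, else 0.
α_i > 1 for i ∈ {1, 2, 3, 5}; NE contributions (11, 19, 6, 0, 12), G = 48.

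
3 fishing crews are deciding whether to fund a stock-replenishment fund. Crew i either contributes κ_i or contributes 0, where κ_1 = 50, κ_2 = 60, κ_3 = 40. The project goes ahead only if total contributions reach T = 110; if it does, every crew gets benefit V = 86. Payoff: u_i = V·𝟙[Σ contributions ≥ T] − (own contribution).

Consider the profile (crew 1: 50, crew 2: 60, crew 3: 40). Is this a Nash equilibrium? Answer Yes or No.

No

Total = 150 ≥ 110: provided.
Crew 1 (pledges 50, payoff 36): dropping to 0 → total 100, payoff 0. No gain.
Crew 2 (pledges 60, payoff 26): dropping to 0 → total 90, payoff 0. No gain.
Crew 3 (pledges 40, payoff 46): dropping to 0 → total 110, payoff 86. Profitable deviation.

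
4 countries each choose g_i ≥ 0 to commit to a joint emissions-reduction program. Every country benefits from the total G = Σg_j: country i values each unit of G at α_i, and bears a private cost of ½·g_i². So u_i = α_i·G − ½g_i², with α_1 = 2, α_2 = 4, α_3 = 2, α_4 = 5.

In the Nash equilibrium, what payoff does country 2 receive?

44

Country i's FOC: ∂u_i/∂g_i = α_i − g_i = 0, so g_i* = α_i.
NE contributions = (2, 4, 2, 5); G = 13.
u_2 = α_2·G − ½·(g_2)² = 4·13 − ½·4² = 44.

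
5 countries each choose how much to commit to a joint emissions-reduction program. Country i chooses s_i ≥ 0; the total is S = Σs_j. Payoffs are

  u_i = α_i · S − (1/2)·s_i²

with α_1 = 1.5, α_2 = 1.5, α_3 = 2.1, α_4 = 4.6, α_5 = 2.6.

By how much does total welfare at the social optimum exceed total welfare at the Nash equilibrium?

245.35

Country i's FOC: ∂u_i/∂s_i = α_i − s_i = 0, so s_i* = α_i.
NE contributions = (1.5, 1.5, 2.1, 4.6, 2.6); S = 12.3.
W^NE = (Σα)·S − ½Σα_i² = 12.3² − ½·36.83 = 132.875.
Planner sets s_i = Σα_j = 12.3 for every i, so S^SO = 5·12.3 = 61.5.
W^SO = (Σα)·S^SO − ½·5·(Σα)² = (5/2)·12.3² = 378.225.
Deadweight loss = W^SO − W^NE = 245.35.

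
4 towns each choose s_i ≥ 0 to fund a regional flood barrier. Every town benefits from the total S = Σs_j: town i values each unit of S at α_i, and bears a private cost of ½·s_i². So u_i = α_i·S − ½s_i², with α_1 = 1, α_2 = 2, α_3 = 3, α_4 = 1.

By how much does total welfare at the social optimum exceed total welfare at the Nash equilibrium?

Town i's FOC: ∂u_i/∂s_i = α_i − s_i = 0, so s_i* = α_i.
NE contributions = (1, 2, 3, 1); S = 7.
W^NE = (Σα)·S − ½Σα_i² = 7² − ½·15 = 41.5.
Planner sets s_i = Σα_j = 7 for every i, so S^SO = 4·7 = 28.
W^SO = (Σα)·S^SO − ½·4·(Σα)² = (4/2)·7² = 98.
Deadweight loss = W^SO − W^NE = 56.5.

56.5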